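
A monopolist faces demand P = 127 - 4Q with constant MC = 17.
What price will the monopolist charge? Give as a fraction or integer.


MR = 127 - 8Q
Set MR = MC: 127 - 8Q = 17
Q* = 55/4
Substitute into demand:
P* = 127 - 4*55/4 = 72

72


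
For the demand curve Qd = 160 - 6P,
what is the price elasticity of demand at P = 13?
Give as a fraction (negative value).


dQ/dP = -6
At P = 13: Q = 160 - 6*13 = 82
E = (dQ/dP)(P/Q) = (-6)(13/82) = -39/41

-39/41


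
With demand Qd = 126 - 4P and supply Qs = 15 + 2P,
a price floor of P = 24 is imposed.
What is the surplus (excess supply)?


At P = 24:
Qd = 126 - 4*24 = 30
Qs = 15 + 2*24 = 63
Surplus = Qs - Qd = 63 - 30 = 33

33


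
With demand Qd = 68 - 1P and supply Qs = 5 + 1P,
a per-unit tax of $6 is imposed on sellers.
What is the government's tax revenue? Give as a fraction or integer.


With tax on sellers, new supply: Qs' = 5 + 1(P - 6)
= 1P - 1
New equilibrium quantity:
Q_new = 67/2
Tax revenue = tax * Q_new = 6 * 67/2 = 201

201


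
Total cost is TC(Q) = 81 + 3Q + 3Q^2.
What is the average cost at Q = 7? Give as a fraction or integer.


TC(7) = 81 + 3*7 + 3*7^2
TC(7) = 81 + 21 + 147 = 249
AC = TC/Q = 249/7 = 249/7

249/7


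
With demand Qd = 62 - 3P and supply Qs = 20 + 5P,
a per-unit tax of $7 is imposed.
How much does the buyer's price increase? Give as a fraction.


With a per-unit tax, the buyer's price increase depends on relative slopes.
Supply slope: d = 5, Demand slope: b = 3
Buyer's price increase = d * tax / (b + d)
= 5 * 7 / (3 + 5)
= 35 / 8 = 35/8

35/8


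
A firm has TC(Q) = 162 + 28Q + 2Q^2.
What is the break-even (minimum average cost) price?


AC(Q) = 162/Q + 28 + 2Q
To minimize: dAC/dQ = -162/Q^2 + 2 = 0
Q^2 = 162/2 = 81
Q* = 9
Min AC = 162/9 + 28 + 2*9
Min AC = 18 + 28 + 18 = 64

64


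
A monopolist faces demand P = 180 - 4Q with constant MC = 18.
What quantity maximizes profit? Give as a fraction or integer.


TR = P*Q = (180 - 4Q)Q = 180Q - 4Q^2
MR = dTR/dQ = 180 - 8Q
Set MR = MC:
180 - 8Q = 18
162 = 8Q
Q* = 162/8 = 81/4

81/4


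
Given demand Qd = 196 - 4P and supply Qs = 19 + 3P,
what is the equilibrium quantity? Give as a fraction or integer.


First find equilibrium price:
196 - 4P = 19 + 3P
P* = 177/7 = 177/7
Then substitute into demand:
Q* = 196 - 4 * 177/7 = 664/7

664/7


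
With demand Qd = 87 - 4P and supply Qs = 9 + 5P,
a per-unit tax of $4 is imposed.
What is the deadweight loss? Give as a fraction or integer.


Pre-tax equilibrium quantity: Q* = 157/3
Post-tax equilibrium quantity: Q_tax = 391/9
Reduction in quantity: Q* - Q_tax = 80/9
DWL = (1/2) * tax * (Q* - Q_tax)
DWL = (1/2) * 4 * 80/9 = 160/9

160/9


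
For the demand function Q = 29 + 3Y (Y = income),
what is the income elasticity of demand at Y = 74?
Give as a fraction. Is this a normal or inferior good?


dQ/dY = 3
At Y = 74: Q = 29 + 3*74 = 251
Ey = (dQ/dY)(Y/Q) = 3 * 74 / 251 = 222/251
Since Ey > 0, this is a normal good.

222/251 (normal good)


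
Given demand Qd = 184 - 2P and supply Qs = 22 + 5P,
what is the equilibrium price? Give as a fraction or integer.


At equilibrium, Qd = Qs.
184 - 2P = 22 + 5P
184 - 22 = 2P + 5P
162 = 7P
P* = 162/7 = 162/7

162/7


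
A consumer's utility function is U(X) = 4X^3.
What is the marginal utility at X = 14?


MU = dU/dX = 4*3*X^(3-1)
MU = 12*X^2
At X = 14:
MU = 12 * 14^2
MU = 12 * 196 = 2352

2352


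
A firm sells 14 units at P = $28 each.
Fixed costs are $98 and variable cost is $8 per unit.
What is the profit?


Total Revenue = P * Q = 28 * 14 = $392
Total Cost = FC + VC*Q = 98 + 8*14 = $210
Profit = TR - TC = 392 - 210 = $182

$182


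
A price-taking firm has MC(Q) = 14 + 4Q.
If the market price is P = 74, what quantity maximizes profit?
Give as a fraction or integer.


In perfect competition, profit is maximized where P = MC.
74 = 14 + 4Q
60 = 4Q
Q* = 60/4 = 15

15


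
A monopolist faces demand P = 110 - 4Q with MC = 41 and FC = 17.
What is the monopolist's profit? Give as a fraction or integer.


MR = MC: 110 - 8Q = 41
Q* = 69/8
P* = 110 - 4*69/8 = 151/2
Profit = (P* - MC)*Q* - FC
= (151/2 - 41)*69/8 - 17
= 69/2*69/8 - 17
= 4761/16 - 17 = 4489/16

4489/16


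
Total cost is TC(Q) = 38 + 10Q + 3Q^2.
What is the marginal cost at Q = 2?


MC = dTC/dQ = 10 + 2*3*Q
At Q = 2:
MC = 10 + 6*2
MC = 10 + 12 = 22

22


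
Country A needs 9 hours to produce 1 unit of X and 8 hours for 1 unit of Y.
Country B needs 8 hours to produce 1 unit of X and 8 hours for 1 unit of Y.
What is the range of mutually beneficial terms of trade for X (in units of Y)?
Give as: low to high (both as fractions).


Opportunity cost of X for Country A = hours_X / hours_Y = 9/8 = 9/8 units of Y
Opportunity cost of X for Country B = hours_X / hours_Y = 8/8 = 1 units of Y
Terms of trade must be between the two opportunity costs.
Range: 1 to 9/8

1 to 9/8


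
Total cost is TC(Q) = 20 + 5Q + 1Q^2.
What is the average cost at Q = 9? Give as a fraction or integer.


TC(9) = 20 + 5*9 + 1*9^2
TC(9) = 20 + 45 + 81 = 146
AC = TC/Q = 146/9 = 146/9

146/9


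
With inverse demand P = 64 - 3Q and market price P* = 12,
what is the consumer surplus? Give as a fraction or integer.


Maximum willingness to pay (at Q=0): P_max = 64
Quantity demanded at P* = 12:
Q* = (64 - 12)/3 = 52/3
CS = (1/2) * Q* * (P_max - P*)
CS = (1/2) * 52/3 * (64 - 12)
CS = (1/2) * 52/3 * 52 = 1352/3

1352/3


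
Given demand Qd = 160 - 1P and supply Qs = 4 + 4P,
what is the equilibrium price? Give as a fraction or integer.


At equilibrium, Qd = Qs.
160 - 1P = 4 + 4P
160 - 4 = 1P + 4P
156 = 5P
P* = 156/5 = 156/5

156/5


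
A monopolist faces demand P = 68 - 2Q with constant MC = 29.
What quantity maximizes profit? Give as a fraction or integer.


TR = P*Q = (68 - 2Q)Q = 68Q - 2Q^2
MR = dTR/dQ = 68 - 4Q
Set MR = MC:
68 - 4Q = 29
39 = 4Q
Q* = 39/4 = 39/4

39/4


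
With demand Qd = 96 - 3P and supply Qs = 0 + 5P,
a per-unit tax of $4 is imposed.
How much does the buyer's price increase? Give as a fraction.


With a per-unit tax, the buyer's price increase depends on relative slopes.
Supply slope: d = 5, Demand slope: b = 3
Buyer's price increase = d * tax / (b + d)
= 5 * 4 / (3 + 5)
= 20 / 8 = 5/2

5/2


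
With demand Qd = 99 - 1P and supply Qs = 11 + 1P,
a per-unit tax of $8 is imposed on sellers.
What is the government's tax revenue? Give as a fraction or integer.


With tax on sellers, new supply: Qs' = 11 + 1(P - 8)
= 3 + 1P
New equilibrium quantity:
Q_new = 51
Tax revenue = tax * Q_new = 8 * 51 = 408

408


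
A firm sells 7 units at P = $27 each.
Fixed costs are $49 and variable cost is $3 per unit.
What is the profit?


Total Revenue = P * Q = 27 * 7 = $189
Total Cost = FC + VC*Q = 49 + 3*7 = $70
Profit = TR - TC = 189 - 70 = $119

$119


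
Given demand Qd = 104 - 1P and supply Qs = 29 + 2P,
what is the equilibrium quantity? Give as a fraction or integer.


First find equilibrium price:
104 - 1P = 29 + 2P
P* = 75/3 = 25
Then substitute into demand:
Q* = 104 - 1 * 25 = 79

79


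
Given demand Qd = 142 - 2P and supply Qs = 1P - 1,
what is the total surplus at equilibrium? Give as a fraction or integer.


Find equilibrium: 142 - 2P = 1P - 1
142 + 1 = 3P
P* = 143/3 = 143/3
Q* = 1*143/3 - 1 = 140/3
Inverse demand: P = 71 - Q/2, so P_max = 71
Inverse supply: P = 1 + Q/1, so P_min = 1
CS = (1/2) * 140/3 * (71 - 143/3) = 4900/9
PS = (1/2) * 140/3 * (143/3 - 1) = 9800/9
TS = CS + PS = 4900/9 + 9800/9 = 4900/3

4900/3


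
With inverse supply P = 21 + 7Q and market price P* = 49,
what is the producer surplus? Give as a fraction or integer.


Minimum supply price (at Q=0): P_min = 21
Quantity supplied at P* = 49:
Q* = (49 - 21)/7 = 4
PS = (1/2) * Q* * (P* - P_min)
PS = (1/2) * 4 * (49 - 21)
PS = (1/2) * 4 * 28 = 56

56


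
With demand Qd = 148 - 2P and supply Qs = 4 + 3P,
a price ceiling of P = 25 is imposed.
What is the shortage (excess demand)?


At P = 25:
Qd = 148 - 2*25 = 98
Qs = 4 + 3*25 = 79
Shortage = Qd - Qs = 98 - 79 = 19

19


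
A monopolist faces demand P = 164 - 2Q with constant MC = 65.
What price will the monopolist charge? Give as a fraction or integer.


MR = 164 - 4Q
Set MR = MC: 164 - 4Q = 65
Q* = 99/4
Substitute into demand:
P* = 164 - 2*99/4 = 229/2

229/2


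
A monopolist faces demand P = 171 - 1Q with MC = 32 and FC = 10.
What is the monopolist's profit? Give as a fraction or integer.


MR = MC: 171 - 2Q = 32
Q* = 139/2
P* = 171 - 1*139/2 = 203/2
Profit = (P* - MC)*Q* - FC
= (203/2 - 32)*139/2 - 10
= 139/2*139/2 - 10
= 19321/4 - 10 = 19281/4

19281/4


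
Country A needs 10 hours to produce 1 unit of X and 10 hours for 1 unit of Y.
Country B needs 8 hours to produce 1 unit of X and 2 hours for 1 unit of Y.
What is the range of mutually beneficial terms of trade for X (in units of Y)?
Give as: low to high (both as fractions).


Opportunity cost of X for Country A = hours_X / hours_Y = 10/10 = 1 units of Y
Opportunity cost of X for Country B = hours_X / hours_Y = 8/2 = 4 units of Y
Terms of trade must be between the two opportunity costs.
Range: 1 to 4

1 to 4


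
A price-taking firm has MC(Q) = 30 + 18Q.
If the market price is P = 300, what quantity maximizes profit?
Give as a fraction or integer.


In perfect competition, profit is maximized where P = MC.
300 = 30 + 18Q
270 = 18Q
Q* = 270/18 = 15

15


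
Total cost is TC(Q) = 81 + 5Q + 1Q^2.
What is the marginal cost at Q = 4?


MC = dTC/dQ = 5 + 2*1*Q
At Q = 4:
MC = 5 + 2*4
MC = 5 + 8 = 13

13


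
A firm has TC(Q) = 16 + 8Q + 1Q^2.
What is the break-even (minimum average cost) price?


AC(Q) = 16/Q + 8 + 1Q
To minimize: dAC/dQ = -16/Q^2 + 1 = 0
Q^2 = 16/1 = 16
Q* = 4
Min AC = 16/4 + 8 + 1*4
Min AC = 4 + 8 + 4 = 16

16


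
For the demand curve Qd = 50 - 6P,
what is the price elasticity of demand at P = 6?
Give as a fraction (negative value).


dQ/dP = -6
At P = 6: Q = 50 - 6*6 = 14
E = (dQ/dP)(P/Q) = (-6)(6/14) = -18/7

-18/7


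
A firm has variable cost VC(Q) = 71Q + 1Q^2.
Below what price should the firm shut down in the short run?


AVC(Q) = VC(Q)/Q = 71 + 1Q
AVC is increasing in Q, so minimum AVC is at Q -> 0+.
Min AVC = 71
The firm should shut down if P < 71.

71


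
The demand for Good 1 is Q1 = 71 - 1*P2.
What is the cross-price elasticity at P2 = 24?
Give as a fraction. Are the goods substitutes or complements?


dQ1/dP2 = -1
At P2 = 24: Q1 = 71 - 1*24 = 47
Exy = (dQ1/dP2)(P2/Q1) = -1 * 24 / 47 = -24/47
Since Exy < 0, the goods are complements.

-24/47 (complements)


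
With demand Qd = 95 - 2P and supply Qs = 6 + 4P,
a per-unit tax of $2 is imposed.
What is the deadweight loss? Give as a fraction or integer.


Pre-tax equilibrium quantity: Q* = 196/3
Post-tax equilibrium quantity: Q_tax = 188/3
Reduction in quantity: Q* - Q_tax = 8/3
DWL = (1/2) * tax * (Q* - Q_tax)
DWL = (1/2) * 2 * 8/3 = 8/3

8/3


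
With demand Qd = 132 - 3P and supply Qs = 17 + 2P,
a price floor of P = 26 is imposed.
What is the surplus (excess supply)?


At P = 26:
Qd = 132 - 3*26 = 54
Qs = 17 + 2*26 = 69
Surplus = Qs - Qd = 69 - 54 = 15

15


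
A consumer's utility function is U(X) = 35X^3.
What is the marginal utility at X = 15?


MU = dU/dX = 35*3*X^(3-1)
MU = 105*X^2
At X = 15:
MU = 105 * 15^2
MU = 105 * 225 = 23625

23625


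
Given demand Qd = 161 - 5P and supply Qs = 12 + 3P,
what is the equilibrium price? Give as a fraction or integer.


At equilibrium, Qd = Qs.
161 - 5P = 12 + 3P
161 - 12 = 5P + 3P
149 = 8P
P* = 149/8 = 149/8

149/8


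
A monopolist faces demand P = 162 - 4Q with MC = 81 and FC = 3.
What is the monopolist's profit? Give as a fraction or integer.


MR = MC: 162 - 8Q = 81
Q* = 81/8
P* = 162 - 4*81/8 = 243/2
Profit = (P* - MC)*Q* - FC
= (243/2 - 81)*81/8 - 3
= 81/2*81/8 - 3
= 6561/16 - 3 = 6513/16

6513/16


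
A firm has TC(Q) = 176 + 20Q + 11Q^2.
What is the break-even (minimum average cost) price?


AC(Q) = 176/Q + 20 + 11Q
To minimize: dAC/dQ = -176/Q^2 + 11 = 0
Q^2 = 176/11 = 16
Q* = 4
Min AC = 176/4 + 20 + 11*4
Min AC = 44 + 20 + 44 = 108

108


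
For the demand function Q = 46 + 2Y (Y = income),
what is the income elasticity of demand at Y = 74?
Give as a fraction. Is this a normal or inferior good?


dQ/dY = 2
At Y = 74: Q = 46 + 2*74 = 194
Ey = (dQ/dY)(Y/Q) = 2 * 74 / 194 = 74/97
Since Ey > 0, this is a normal good.

74/97 (normal good)


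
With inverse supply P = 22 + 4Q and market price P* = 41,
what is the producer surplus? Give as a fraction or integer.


Minimum supply price (at Q=0): P_min = 22
Quantity supplied at P* = 41:
Q* = (41 - 22)/4 = 19/4
PS = (1/2) * Q* * (P* - P_min)
PS = (1/2) * 19/4 * (41 - 22)
PS = (1/2) * 19/4 * 19 = 361/8

361/8


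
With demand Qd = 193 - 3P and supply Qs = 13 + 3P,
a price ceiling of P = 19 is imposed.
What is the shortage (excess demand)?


At P = 19:
Qd = 193 - 3*19 = 136
Qs = 13 + 3*19 = 70
Shortage = Qd - Qs = 136 - 70 = 66

66


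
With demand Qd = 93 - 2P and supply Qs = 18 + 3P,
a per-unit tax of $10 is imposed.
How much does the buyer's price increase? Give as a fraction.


With a per-unit tax, the buyer's price increase depends on relative slopes.
Supply slope: d = 3, Demand slope: b = 2
Buyer's price increase = d * tax / (b + d)
= 3 * 10 / (2 + 3)
= 30 / 5 = 6

6


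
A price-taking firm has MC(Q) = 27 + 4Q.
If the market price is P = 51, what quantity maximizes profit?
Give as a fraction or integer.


In perfect competition, profit is maximized where P = MC.
51 = 27 + 4Q
24 = 4Q
Q* = 24/4 = 6

6


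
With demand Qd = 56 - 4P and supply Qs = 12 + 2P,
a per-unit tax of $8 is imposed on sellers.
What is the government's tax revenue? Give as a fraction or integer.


With tax on sellers, new supply: Qs' = 12 + 2(P - 8)
= 2P - 4
New equilibrium quantity:
Q_new = 16
Tax revenue = tax * Q_new = 8 * 16 = 128

128


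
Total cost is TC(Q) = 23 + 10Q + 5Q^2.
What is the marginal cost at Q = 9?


MC = dTC/dQ = 10 + 2*5*Q
At Q = 9:
MC = 10 + 10*9
MC = 10 + 90 = 100

100


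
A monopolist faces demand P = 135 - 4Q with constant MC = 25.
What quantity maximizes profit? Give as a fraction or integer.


TR = P*Q = (135 - 4Q)Q = 135Q - 4Q^2
MR = dTR/dQ = 135 - 8Q
Set MR = MC:
135 - 8Q = 25
110 = 8Q
Q* = 110/8 = 55/4

55/4


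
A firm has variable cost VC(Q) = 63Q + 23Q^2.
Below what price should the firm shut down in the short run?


AVC(Q) = VC(Q)/Q = 63 + 23Q
AVC is increasing in Q, so minimum AVC is at Q -> 0+.
Min AVC = 63
The firm should shut down if P < 63.

63


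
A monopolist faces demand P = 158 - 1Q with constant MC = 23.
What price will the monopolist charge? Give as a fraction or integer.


MR = 158 - 2Q
Set MR = MC: 158 - 2Q = 23
Q* = 135/2
Substitute into demand:
P* = 158 - 1*135/2 = 181/2

181/2


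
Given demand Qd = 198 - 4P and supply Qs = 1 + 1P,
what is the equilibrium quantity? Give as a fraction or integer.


First find equilibrium price:
198 - 4P = 1 + 1P
P* = 197/5 = 197/5
Then substitute into demand:
Q* = 198 - 4 * 197/5 = 202/5

202/5


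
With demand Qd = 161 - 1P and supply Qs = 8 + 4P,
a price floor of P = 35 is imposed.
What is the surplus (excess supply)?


At P = 35:
Qd = 161 - 1*35 = 126
Qs = 8 + 4*35 = 148
Surplus = Qs - Qd = 148 - 126 = 22

22


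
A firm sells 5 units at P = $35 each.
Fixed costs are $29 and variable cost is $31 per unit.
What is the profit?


Total Revenue = P * Q = 35 * 5 = $175
Total Cost = FC + VC*Q = 29 + 31*5 = $184
Profit = TR - TC = 175 - 184 = $-9

$-9


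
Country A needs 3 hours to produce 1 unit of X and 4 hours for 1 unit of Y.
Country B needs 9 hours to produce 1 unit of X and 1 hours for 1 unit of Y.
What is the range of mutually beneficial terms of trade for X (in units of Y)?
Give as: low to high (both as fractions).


Opportunity cost of X for Country A = hours_X / hours_Y = 3/4 = 3/4 units of Y
Opportunity cost of X for Country B = hours_X / hours_Y = 9/1 = 9 units of Y
Terms of trade must be between the two opportunity costs.
Range: 3/4 to 9

3/4 to 9


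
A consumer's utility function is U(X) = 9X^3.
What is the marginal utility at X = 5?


MU = dU/dX = 9*3*X^(3-1)
MU = 27*X^2
At X = 5:
MU = 27 * 5^2
MU = 27 * 25 = 675

675


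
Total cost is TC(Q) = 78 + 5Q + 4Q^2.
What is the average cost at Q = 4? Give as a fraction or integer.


TC(4) = 78 + 5*4 + 4*4^2
TC(4) = 78 + 20 + 64 = 162
AC = TC/Q = 162/4 = 81/2

81/2


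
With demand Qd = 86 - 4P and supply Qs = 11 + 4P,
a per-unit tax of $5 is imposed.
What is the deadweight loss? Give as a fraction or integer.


Pre-tax equilibrium quantity: Q* = 97/2
Post-tax equilibrium quantity: Q_tax = 77/2
Reduction in quantity: Q* - Q_tax = 10
DWL = (1/2) * tax * (Q* - Q_tax)
DWL = (1/2) * 5 * 10 = 25

25


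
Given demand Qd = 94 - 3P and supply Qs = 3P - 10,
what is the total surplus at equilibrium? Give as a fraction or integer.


Find equilibrium: 94 - 3P = 3P - 10
94 + 10 = 6P
P* = 104/6 = 52/3
Q* = 3*52/3 - 10 = 42
Inverse demand: P = 94/3 - Q/3, so P_max = 94/3
Inverse supply: P = 10/3 + Q/3, so P_min = 10/3
CS = (1/2) * 42 * (94/3 - 52/3) = 294
PS = (1/2) * 42 * (52/3 - 10/3) = 294
TS = CS + PS = 294 + 294 = 588

588


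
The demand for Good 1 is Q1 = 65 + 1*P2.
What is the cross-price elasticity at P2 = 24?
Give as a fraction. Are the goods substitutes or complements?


dQ1/dP2 = 1
At P2 = 24: Q1 = 65 + 1*24 = 89
Exy = (dQ1/dP2)(P2/Q1) = 1 * 24 / 89 = 24/89
Since Exy > 0, the goods are substitutes.

24/89 (substitutes)


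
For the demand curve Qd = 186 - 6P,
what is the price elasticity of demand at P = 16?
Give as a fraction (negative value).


dQ/dP = -6
At P = 16: Q = 186 - 6*16 = 90
E = (dQ/dP)(P/Q) = (-6)(16/90) = -16/15

-16/15


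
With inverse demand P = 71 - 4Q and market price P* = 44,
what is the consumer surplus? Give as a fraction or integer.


Maximum willingness to pay (at Q=0): P_max = 71
Quantity demanded at P* = 44:
Q* = (71 - 44)/4 = 27/4
CS = (1/2) * Q* * (P_max - P*)
CS = (1/2) * 27/4 * (71 - 44)
CS = (1/2) * 27/4 * 27 = 729/8

729/8


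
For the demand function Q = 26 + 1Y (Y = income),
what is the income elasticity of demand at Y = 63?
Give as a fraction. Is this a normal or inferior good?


dQ/dY = 1
At Y = 63: Q = 26 + 1*63 = 89
Ey = (dQ/dY)(Y/Q) = 1 * 63 / 89 = 63/89
Since Ey > 0, this is a normal good.

63/89 (normal good)


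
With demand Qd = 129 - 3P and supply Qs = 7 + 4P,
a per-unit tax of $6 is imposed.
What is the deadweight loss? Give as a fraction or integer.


Pre-tax equilibrium quantity: Q* = 537/7
Post-tax equilibrium quantity: Q_tax = 465/7
Reduction in quantity: Q* - Q_tax = 72/7
DWL = (1/2) * tax * (Q* - Q_tax)
DWL = (1/2) * 6 * 72/7 = 216/7

216/7


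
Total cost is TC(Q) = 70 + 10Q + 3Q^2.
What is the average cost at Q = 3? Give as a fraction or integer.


TC(3) = 70 + 10*3 + 3*3^2
TC(3) = 70 + 30 + 27 = 127
AC = TC/Q = 127/3 = 127/3

127/3


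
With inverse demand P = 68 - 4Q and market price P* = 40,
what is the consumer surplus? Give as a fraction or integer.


Maximum willingness to pay (at Q=0): P_max = 68
Quantity demanded at P* = 40:
Q* = (68 - 40)/4 = 7
CS = (1/2) * Q* * (P_max - P*)
CS = (1/2) * 7 * (68 - 40)
CS = (1/2) * 7 * 28 = 98

98


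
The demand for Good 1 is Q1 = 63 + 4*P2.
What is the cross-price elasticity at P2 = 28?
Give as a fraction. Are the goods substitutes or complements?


dQ1/dP2 = 4
At P2 = 28: Q1 = 63 + 4*28 = 175
Exy = (dQ1/dP2)(P2/Q1) = 4 * 28 / 175 = 16/25
Since Exy > 0, the goods are substitutes.

16/25 (substitutes)


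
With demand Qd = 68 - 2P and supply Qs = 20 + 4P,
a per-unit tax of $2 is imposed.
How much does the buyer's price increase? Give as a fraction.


With a per-unit tax, the buyer's price increase depends on relative slopes.
Supply slope: d = 4, Demand slope: b = 2
Buyer's price increase = d * tax / (b + d)
= 4 * 2 / (2 + 4)
= 8 / 6 = 4/3

4/3


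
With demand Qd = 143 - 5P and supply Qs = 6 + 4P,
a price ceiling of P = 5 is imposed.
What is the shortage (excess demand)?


At P = 5:
Qd = 143 - 5*5 = 118
Qs = 6 + 4*5 = 26
Shortage = Qd - Qs = 118 - 26 = 92

92


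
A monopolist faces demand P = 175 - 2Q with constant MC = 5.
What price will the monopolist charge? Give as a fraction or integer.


MR = 175 - 4Q
Set MR = MC: 175 - 4Q = 5
Q* = 85/2
Substitute into demand:
P* = 175 - 2*85/2 = 90

90


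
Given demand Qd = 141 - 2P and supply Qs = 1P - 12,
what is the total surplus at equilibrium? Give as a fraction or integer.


Find equilibrium: 141 - 2P = 1P - 12
141 + 12 = 3P
P* = 153/3 = 51
Q* = 1*51 - 12 = 39
Inverse demand: P = 141/2 - Q/2, so P_max = 141/2
Inverse supply: P = 12 + Q/1, so P_min = 12
CS = (1/2) * 39 * (141/2 - 51) = 1521/4
PS = (1/2) * 39 * (51 - 12) = 1521/2
TS = CS + PS = 1521/4 + 1521/2 = 4563/4

4563/4


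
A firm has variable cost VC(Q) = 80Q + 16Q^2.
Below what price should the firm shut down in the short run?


AVC(Q) = VC(Q)/Q = 80 + 16Q
AVC is increasing in Q, so minimum AVC is at Q -> 0+.
Min AVC = 80
The firm should shut down if P < 80.

80


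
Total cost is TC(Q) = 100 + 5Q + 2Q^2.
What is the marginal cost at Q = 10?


MC = dTC/dQ = 5 + 2*2*Q
At Q = 10:
MC = 5 + 4*10
MC = 5 + 40 = 45

45


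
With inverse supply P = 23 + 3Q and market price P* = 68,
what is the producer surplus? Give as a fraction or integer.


Minimum supply price (at Q=0): P_min = 23
Quantity supplied at P* = 68:
Q* = (68 - 23)/3 = 15
PS = (1/2) * Q* * (P* - P_min)
PS = (1/2) * 15 * (68 - 23)
PS = (1/2) * 15 * 45 = 675/2

675/2


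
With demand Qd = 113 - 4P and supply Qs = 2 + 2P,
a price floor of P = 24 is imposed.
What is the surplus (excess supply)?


At P = 24:
Qd = 113 - 4*24 = 17
Qs = 2 + 2*24 = 50
Surplus = Qs - Qd = 50 - 17 = 33

33


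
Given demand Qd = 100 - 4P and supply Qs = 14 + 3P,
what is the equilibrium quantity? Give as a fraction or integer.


First find equilibrium price:
100 - 4P = 14 + 3P
P* = 86/7 = 86/7
Then substitute into demand:
Q* = 100 - 4 * 86/7 = 356/7

356/7


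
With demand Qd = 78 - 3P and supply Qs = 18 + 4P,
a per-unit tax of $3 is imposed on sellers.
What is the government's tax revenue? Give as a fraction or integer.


With tax on sellers, new supply: Qs' = 18 + 4(P - 3)
= 6 + 4P
New equilibrium quantity:
Q_new = 330/7
Tax revenue = tax * Q_new = 3 * 330/7 = 990/7

990/7


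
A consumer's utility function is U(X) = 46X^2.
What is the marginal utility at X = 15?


MU = dU/dX = 46*2*X^(2-1)
MU = 92*X^1
At X = 15:
MU = 92 * 15^1
MU = 92 * 15 = 1380

1380


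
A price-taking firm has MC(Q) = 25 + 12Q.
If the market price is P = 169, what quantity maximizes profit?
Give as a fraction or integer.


In perfect competition, profit is maximized where P = MC.
169 = 25 + 12Q
144 = 12Q
Q* = 144/12 = 12

12


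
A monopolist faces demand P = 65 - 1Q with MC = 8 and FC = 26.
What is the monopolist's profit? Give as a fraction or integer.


MR = MC: 65 - 2Q = 8
Q* = 57/2
P* = 65 - 1*57/2 = 73/2
Profit = (P* - MC)*Q* - FC
= (73/2 - 8)*57/2 - 26
= 57/2*57/2 - 26
= 3249/4 - 26 = 3145/4

3145/4


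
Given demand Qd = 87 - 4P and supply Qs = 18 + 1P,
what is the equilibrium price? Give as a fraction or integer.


At equilibrium, Qd = Qs.
87 - 4P = 18 + 1P
87 - 18 = 4P + 1P
69 = 5P
P* = 69/5 = 69/5

69/5


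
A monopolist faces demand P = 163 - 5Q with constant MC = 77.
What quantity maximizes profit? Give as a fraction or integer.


TR = P*Q = (163 - 5Q)Q = 163Q - 5Q^2
MR = dTR/dQ = 163 - 10Q
Set MR = MC:
163 - 10Q = 77
86 = 10Q
Q* = 86/10 = 43/5

43/5


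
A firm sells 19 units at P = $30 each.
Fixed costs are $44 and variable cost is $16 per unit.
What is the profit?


Total Revenue = P * Q = 30 * 19 = $570
Total Cost = FC + VC*Q = 44 + 16*19 = $348
Profit = TR - TC = 570 - 348 = $222

$222


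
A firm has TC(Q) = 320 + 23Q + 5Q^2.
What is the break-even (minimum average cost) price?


AC(Q) = 320/Q + 23 + 5Q
To minimize: dAC/dQ = -320/Q^2 + 5 = 0
Q^2 = 320/5 = 64
Q* = 8
Min AC = 320/8 + 23 + 5*8
Min AC = 40 + 23 + 40 = 103

103


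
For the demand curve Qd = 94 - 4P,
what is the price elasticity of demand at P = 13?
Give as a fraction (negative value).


dQ/dP = -4
At P = 13: Q = 94 - 4*13 = 42
E = (dQ/dP)(P/Q) = (-4)(13/42) = -26/21

-26/21


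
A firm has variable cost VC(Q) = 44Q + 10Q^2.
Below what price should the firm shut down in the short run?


AVC(Q) = VC(Q)/Q = 44 + 10Q
AVC is increasing in Q, so minimum AVC is at Q -> 0+.
Min AVC = 44
The firm should shut down if P < 44.

44


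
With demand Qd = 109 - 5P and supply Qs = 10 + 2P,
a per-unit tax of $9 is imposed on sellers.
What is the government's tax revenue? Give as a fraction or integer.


With tax on sellers, new supply: Qs' = 10 + 2(P - 9)
= 2P - 8
New equilibrium quantity:
Q_new = 178/7
Tax revenue = tax * Q_new = 9 * 178/7 = 1602/7

1602/7


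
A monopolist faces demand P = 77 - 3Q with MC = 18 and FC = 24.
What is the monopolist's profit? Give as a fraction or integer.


MR = MC: 77 - 6Q = 18
Q* = 59/6
P* = 77 - 3*59/6 = 95/2
Profit = (P* - MC)*Q* - FC
= (95/2 - 18)*59/6 - 24
= 59/2*59/6 - 24
= 3481/12 - 24 = 3193/12

3193/12


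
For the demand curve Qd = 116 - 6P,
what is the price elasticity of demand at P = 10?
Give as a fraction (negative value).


dQ/dP = -6
At P = 10: Q = 116 - 6*10 = 56
E = (dQ/dP)(P/Q) = (-6)(10/56) = -15/14

-15/14


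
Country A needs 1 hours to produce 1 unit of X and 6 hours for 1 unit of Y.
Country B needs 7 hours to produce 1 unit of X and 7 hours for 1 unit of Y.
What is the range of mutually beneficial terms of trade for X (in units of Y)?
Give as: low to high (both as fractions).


Opportunity cost of X for Country A = hours_X / hours_Y = 1/6 = 1/6 units of Y
Opportunity cost of X for Country B = hours_X / hours_Y = 7/7 = 1 units of Y
Terms of trade must be between the two opportunity costs.
Range: 1/6 to 1

1/6 to 1


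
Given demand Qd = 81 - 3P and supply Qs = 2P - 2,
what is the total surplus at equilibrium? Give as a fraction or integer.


Find equilibrium: 81 - 3P = 2P - 2
81 + 2 = 5P
P* = 83/5 = 83/5
Q* = 2*83/5 - 2 = 156/5
Inverse demand: P = 27 - Q/3, so P_max = 27
Inverse supply: P = 1 + Q/2, so P_min = 1
CS = (1/2) * 156/5 * (27 - 83/5) = 4056/25
PS = (1/2) * 156/5 * (83/5 - 1) = 6084/25
TS = CS + PS = 4056/25 + 6084/25 = 2028/5

2028/5


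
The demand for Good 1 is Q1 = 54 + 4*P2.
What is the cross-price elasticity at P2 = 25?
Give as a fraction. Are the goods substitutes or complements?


dQ1/dP2 = 4
At P2 = 25: Q1 = 54 + 4*25 = 154
Exy = (dQ1/dP2)(P2/Q1) = 4 * 25 / 154 = 50/77
Since Exy > 0, the goods are substitutes.

50/77 (substitutes)


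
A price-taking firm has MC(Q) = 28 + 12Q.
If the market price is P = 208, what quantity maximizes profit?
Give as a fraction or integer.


In perfect competition, profit is maximized where P = MC.
208 = 28 + 12Q
180 = 12Q
Q* = 180/12 = 15

15


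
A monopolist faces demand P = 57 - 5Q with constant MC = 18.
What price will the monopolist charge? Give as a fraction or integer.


MR = 57 - 10Q
Set MR = MC: 57 - 10Q = 18
Q* = 39/10
Substitute into demand:
P* = 57 - 5*39/10 = 75/2

75/2


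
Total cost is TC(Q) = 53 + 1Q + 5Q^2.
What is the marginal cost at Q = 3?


MC = dTC/dQ = 1 + 2*5*Q
At Q = 3:
MC = 1 + 10*3
MC = 1 + 30 = 31

31


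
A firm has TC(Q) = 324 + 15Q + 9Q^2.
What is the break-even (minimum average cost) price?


AC(Q) = 324/Q + 15 + 9Q
To minimize: dAC/dQ = -324/Q^2 + 9 = 0
Q^2 = 324/9 = 36
Q* = 6
Min AC = 324/6 + 15 + 9*6
Min AC = 54 + 15 + 54 = 123

123


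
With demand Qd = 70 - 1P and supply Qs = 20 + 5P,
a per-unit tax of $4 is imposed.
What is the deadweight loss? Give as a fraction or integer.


Pre-tax equilibrium quantity: Q* = 185/3
Post-tax equilibrium quantity: Q_tax = 175/3
Reduction in quantity: Q* - Q_tax = 10/3
DWL = (1/2) * tax * (Q* - Q_tax)
DWL = (1/2) * 4 * 10/3 = 20/3

20/3


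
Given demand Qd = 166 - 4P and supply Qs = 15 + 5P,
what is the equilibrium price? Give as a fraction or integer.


At equilibrium, Qd = Qs.
166 - 4P = 15 + 5P
166 - 15 = 4P + 5P
151 = 9P
P* = 151/9 = 151/9

151/9


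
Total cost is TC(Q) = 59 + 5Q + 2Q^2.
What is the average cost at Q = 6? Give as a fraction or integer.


TC(6) = 59 + 5*6 + 2*6^2
TC(6) = 59 + 30 + 72 = 161
AC = TC/Q = 161/6 = 161/6

161/6


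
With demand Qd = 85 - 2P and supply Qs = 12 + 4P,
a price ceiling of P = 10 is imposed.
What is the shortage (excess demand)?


At P = 10:
Qd = 85 - 2*10 = 65
Qs = 12 + 4*10 = 52
Shortage = Qd - Qs = 65 - 52 = 13

13


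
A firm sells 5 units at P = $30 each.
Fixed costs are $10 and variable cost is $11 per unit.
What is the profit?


Total Revenue = P * Q = 30 * 5 = $150
Total Cost = FC + VC*Q = 10 + 11*5 = $65
Profit = TR - TC = 150 - 65 = $85

$85


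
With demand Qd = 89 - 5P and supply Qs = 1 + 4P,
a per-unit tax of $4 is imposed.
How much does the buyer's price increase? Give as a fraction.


With a per-unit tax, the buyer's price increase depends on relative slopes.
Supply slope: d = 4, Demand slope: b = 5
Buyer's price increase = d * tax / (b + d)
= 4 * 4 / (5 + 4)
= 16 / 9 = 16/9

16/9


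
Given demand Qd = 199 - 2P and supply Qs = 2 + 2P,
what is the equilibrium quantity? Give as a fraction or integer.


First find equilibrium price:
199 - 2P = 2 + 2P
P* = 197/4 = 197/4
Then substitute into demand:
Q* = 199 - 2 * 197/4 = 201/2

201/2


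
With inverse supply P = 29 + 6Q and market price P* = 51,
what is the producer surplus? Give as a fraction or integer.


Minimum supply price (at Q=0): P_min = 29
Quantity supplied at P* = 51:
Q* = (51 - 29)/6 = 11/3
PS = (1/2) * Q* * (P* - P_min)
PS = (1/2) * 11/3 * (51 - 29)
PS = (1/2) * 11/3 * 22 = 121/3

121/3


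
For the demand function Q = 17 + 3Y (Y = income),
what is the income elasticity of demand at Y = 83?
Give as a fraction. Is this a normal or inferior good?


dQ/dY = 3
At Y = 83: Q = 17 + 3*83 = 266
Ey = (dQ/dY)(Y/Q) = 3 * 83 / 266 = 249/266
Since Ey > 0, this is a normal good.

249/266 (normal good)


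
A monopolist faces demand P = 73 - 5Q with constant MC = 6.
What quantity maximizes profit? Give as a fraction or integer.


TR = P*Q = (73 - 5Q)Q = 73Q - 5Q^2
MR = dTR/dQ = 73 - 10Q
Set MR = MC:
73 - 10Q = 6
67 = 10Q
Q* = 67/10 = 67/10

67/10


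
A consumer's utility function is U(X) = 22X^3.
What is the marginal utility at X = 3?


MU = dU/dX = 22*3*X^(3-1)
MU = 66*X^2
At X = 3:
MU = 66 * 3^2
MU = 66 * 9 = 594

594


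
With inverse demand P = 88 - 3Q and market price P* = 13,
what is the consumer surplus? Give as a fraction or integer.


Maximum willingness to pay (at Q=0): P_max = 88
Quantity demanded at P* = 13:
Q* = (88 - 13)/3 = 25
CS = (1/2) * Q* * (P_max - P*)
CS = (1/2) * 25 * (88 - 13)
CS = (1/2) * 25 * 75 = 1875/2

1875/2


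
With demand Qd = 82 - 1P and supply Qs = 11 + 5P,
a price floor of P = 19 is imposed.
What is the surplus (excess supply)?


At P = 19:
Qd = 82 - 1*19 = 63
Qs = 11 + 5*19 = 106
Surplus = Qs - Qd = 106 - 63 = 43

43


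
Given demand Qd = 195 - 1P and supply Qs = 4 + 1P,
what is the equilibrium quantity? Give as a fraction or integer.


First find equilibrium price:
195 - 1P = 4 + 1P
P* = 191/2 = 191/2
Then substitute into demand:
Q* = 195 - 1 * 191/2 = 199/2

199/2


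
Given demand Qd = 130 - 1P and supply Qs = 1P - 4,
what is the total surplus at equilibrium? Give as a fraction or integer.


Find equilibrium: 130 - 1P = 1P - 4
130 + 4 = 2P
P* = 134/2 = 67
Q* = 1*67 - 4 = 63
Inverse demand: P = 130 - Q/1, so P_max = 130
Inverse supply: P = 4 + Q/1, so P_min = 4
CS = (1/2) * 63 * (130 - 67) = 3969/2
PS = (1/2) * 63 * (67 - 4) = 3969/2
TS = CS + PS = 3969/2 + 3969/2 = 3969

3969


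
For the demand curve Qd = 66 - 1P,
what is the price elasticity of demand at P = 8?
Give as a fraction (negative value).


dQ/dP = -1
At P = 8: Q = 66 - 1*8 = 58
E = (dQ/dP)(P/Q) = (-1)(8/58) = -4/29

-4/29


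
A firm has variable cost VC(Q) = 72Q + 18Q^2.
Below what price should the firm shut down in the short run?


AVC(Q) = VC(Q)/Q = 72 + 18Q
AVC is increasing in Q, so minimum AVC is at Q -> 0+.
Min AVC = 72
The firm should shut down if P < 72.

72


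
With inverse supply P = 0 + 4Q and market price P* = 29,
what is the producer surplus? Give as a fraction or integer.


Minimum supply price (at Q=0): P_min = 0
Quantity supplied at P* = 29:
Q* = (29 - 0)/4 = 29/4
PS = (1/2) * Q* * (P* - P_min)
PS = (1/2) * 29/4 * (29 - 0)
PS = (1/2) * 29/4 * 29 = 841/8

841/8


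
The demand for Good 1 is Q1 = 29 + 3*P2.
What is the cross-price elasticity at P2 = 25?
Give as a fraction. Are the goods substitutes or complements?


dQ1/dP2 = 3
At P2 = 25: Q1 = 29 + 3*25 = 104
Exy = (dQ1/dP2)(P2/Q1) = 3 * 25 / 104 = 75/104
Since Exy > 0, the goods are substitutes.

75/104 (substitutes)


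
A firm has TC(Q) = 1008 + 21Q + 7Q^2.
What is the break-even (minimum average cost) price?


AC(Q) = 1008/Q + 21 + 7Q
To minimize: dAC/dQ = -1008/Q^2 + 7 = 0
Q^2 = 1008/7 = 144
Q* = 12
Min AC = 1008/12 + 21 + 7*12
Min AC = 84 + 21 + 84 = 189

189


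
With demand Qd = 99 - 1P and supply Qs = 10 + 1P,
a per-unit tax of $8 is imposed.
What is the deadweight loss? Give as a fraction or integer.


Pre-tax equilibrium quantity: Q* = 109/2
Post-tax equilibrium quantity: Q_tax = 101/2
Reduction in quantity: Q* - Q_tax = 4
DWL = (1/2) * tax * (Q* - Q_tax)
DWL = (1/2) * 8 * 4 = 16

16


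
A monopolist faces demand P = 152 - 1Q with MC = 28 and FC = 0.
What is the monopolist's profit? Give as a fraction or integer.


MR = MC: 152 - 2Q = 28
Q* = 62
P* = 152 - 1*62 = 90
Profit = (P* - MC)*Q* - FC
= (90 - 28)*62 - 0
= 62*62 - 0
= 3844 - 0 = 3844

3844


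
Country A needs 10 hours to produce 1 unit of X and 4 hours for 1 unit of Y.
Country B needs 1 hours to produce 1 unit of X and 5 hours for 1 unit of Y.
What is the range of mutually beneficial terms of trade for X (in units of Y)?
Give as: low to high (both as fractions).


Opportunity cost of X for Country A = hours_X / hours_Y = 10/4 = 5/2 units of Y
Opportunity cost of X for Country B = hours_X / hours_Y = 1/5 = 1/5 units of Y
Terms of trade must be between the two opportunity costs.
Range: 1/5 to 5/2

1/5 to 5/2


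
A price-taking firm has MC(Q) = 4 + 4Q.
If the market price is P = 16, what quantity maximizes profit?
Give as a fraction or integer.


In perfect competition, profit is maximized where P = MC.
16 = 4 + 4Q
12 = 4Q
Q* = 12/4 = 3

3


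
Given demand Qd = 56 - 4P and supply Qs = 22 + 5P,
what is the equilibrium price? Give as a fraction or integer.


At equilibrium, Qd = Qs.
56 - 4P = 22 + 5P
56 - 22 = 4P + 5P
34 = 9P
P* = 34/9 = 34/9

34/9


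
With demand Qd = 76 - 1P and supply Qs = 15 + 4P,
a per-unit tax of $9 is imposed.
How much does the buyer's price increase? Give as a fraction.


With a per-unit tax, the buyer's price increase depends on relative slopes.
Supply slope: d = 4, Demand slope: b = 1
Buyer's price increase = d * tax / (b + d)
= 4 * 9 / (1 + 4)
= 36 / 5 = 36/5

36/5


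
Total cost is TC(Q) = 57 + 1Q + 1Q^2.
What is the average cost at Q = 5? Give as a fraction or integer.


TC(5) = 57 + 1*5 + 1*5^2
TC(5) = 57 + 5 + 25 = 87
AC = TC/Q = 87/5 = 87/5

87/5


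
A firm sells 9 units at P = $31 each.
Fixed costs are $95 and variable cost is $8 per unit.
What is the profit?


Total Revenue = P * Q = 31 * 9 = $279
Total Cost = FC + VC*Q = 95 + 8*9 = $167
Profit = TR - TC = 279 - 167 = $112

$112


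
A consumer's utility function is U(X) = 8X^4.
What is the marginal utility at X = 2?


MU = dU/dX = 8*4*X^(4-1)
MU = 32*X^3
At X = 2:
MU = 32 * 2^3
MU = 32 * 8 = 256

256


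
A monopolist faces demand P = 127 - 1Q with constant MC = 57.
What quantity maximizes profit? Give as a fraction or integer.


TR = P*Q = (127 - 1Q)Q = 127Q - 1Q^2
MR = dTR/dQ = 127 - 2Q
Set MR = MC:
127 - 2Q = 57
70 = 2Q
Q* = 70/2 = 35

35


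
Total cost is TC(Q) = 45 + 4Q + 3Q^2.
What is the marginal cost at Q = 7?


MC = dTC/dQ = 4 + 2*3*Q
At Q = 7:
MC = 4 + 6*7
MC = 4 + 42 = 46

46


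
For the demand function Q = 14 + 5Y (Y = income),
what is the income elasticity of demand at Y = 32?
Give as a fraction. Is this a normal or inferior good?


dQ/dY = 5
At Y = 32: Q = 14 + 5*32 = 174
Ey = (dQ/dY)(Y/Q) = 5 * 32 / 174 = 80/87
Since Ey > 0, this is a normal good.

80/87 (normal good)


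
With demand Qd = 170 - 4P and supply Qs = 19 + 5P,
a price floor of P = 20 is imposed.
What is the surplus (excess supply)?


At P = 20:
Qd = 170 - 4*20 = 90
Qs = 19 + 5*20 = 119
Surplus = Qs - Qd = 119 - 90 = 29

29


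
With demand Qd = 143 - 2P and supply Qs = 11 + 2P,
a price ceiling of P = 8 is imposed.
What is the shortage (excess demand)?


At P = 8:
Qd = 143 - 2*8 = 127
Qs = 11 + 2*8 = 27
Shortage = Qd - Qs = 127 - 27 = 100

100


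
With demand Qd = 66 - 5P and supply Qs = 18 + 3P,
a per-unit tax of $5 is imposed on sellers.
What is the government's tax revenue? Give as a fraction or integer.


With tax on sellers, new supply: Qs' = 18 + 3(P - 5)
= 3 + 3P
New equilibrium quantity:
Q_new = 213/8
Tax revenue = tax * Q_new = 5 * 213/8 = 1065/8

1065/8


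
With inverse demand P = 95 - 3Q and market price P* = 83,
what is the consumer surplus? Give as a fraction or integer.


Maximum willingness to pay (at Q=0): P_max = 95
Quantity demanded at P* = 83:
Q* = (95 - 83)/3 = 4
CS = (1/2) * Q* * (P_max - P*)
CS = (1/2) * 4 * (95 - 83)
CS = (1/2) * 4 * 12 = 24

24


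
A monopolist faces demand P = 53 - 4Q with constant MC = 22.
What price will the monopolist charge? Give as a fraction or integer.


MR = 53 - 8Q
Set MR = MC: 53 - 8Q = 22
Q* = 31/8
Substitute into demand:
P* = 53 - 4*31/8 = 75/2

75/2


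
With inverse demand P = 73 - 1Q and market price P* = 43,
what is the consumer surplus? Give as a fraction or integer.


Maximum willingness to pay (at Q=0): P_max = 73
Quantity demanded at P* = 43:
Q* = (73 - 43)/1 = 30
CS = (1/2) * Q* * (P_max - P*)
CS = (1/2) * 30 * (73 - 43)
CS = (1/2) * 30 * 30 = 450

450


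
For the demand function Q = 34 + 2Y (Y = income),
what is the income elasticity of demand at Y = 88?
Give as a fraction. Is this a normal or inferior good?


dQ/dY = 2
At Y = 88: Q = 34 + 2*88 = 210
Ey = (dQ/dY)(Y/Q) = 2 * 88 / 210 = 88/105
Since Ey > 0, this is a normal good.

88/105 (normal good)


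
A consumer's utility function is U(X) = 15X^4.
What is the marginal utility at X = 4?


MU = dU/dX = 15*4*X^(4-1)
MU = 60*X^3
At X = 4:
MU = 60 * 4^3
MU = 60 * 64 = 3840

3840


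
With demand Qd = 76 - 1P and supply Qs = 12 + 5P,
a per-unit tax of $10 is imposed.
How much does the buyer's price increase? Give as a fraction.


With a per-unit tax, the buyer's price increase depends on relative slopes.
Supply slope: d = 5, Demand slope: b = 1
Buyer's price increase = d * tax / (b + d)
= 5 * 10 / (1 + 5)
= 50 / 6 = 25/3

25/3


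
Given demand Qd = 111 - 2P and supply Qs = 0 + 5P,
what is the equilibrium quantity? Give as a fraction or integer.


First find equilibrium price:
111 - 2P = 0 + 5P
P* = 111/7 = 111/7
Then substitute into demand:
Q* = 111 - 2 * 111/7 = 555/7

555/7


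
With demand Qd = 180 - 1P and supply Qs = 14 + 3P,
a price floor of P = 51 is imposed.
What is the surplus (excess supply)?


At P = 51:
Qd = 180 - 1*51 = 129
Qs = 14 + 3*51 = 167
Surplus = Qs - Qd = 167 - 129 = 38

38


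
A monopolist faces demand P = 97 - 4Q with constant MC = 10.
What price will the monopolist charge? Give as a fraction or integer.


MR = 97 - 8Q
Set MR = MC: 97 - 8Q = 10
Q* = 87/8
Substitute into demand:
P* = 97 - 4*87/8 = 107/2

107/2


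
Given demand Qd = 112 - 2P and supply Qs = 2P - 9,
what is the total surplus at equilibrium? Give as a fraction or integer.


Find equilibrium: 112 - 2P = 2P - 9
112 + 9 = 4P
P* = 121/4 = 121/4
Q* = 2*121/4 - 9 = 103/2
Inverse demand: P = 56 - Q/2, so P_max = 56
Inverse supply: P = 9/2 + Q/2, so P_min = 9/2
CS = (1/2) * 103/2 * (56 - 121/4) = 10609/16
PS = (1/2) * 103/2 * (121/4 - 9/2) = 10609/16
TS = CS + PS = 10609/16 + 10609/16 = 10609/8

10609/8
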